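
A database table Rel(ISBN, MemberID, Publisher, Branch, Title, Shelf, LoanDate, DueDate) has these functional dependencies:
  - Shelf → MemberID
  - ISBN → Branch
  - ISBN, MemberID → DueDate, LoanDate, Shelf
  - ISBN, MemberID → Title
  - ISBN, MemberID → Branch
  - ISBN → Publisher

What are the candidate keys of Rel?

{ISBN, MemberID}, {ISBN, Shelf}

No FD produces {ISBN}, so it must be in every candidate key.
{ISBN, MemberID} is a candidate key since {ISBN, MemberID}⁺ = {Branch, DueDate, ISBN, LoanDate, MemberID, Publisher, Shelf, Title} covers every attribute.
{ISBN, Shelf} is a candidate key since {ISBN, Shelf}⁺ = {Branch, DueDate, ISBN, LoanDate, MemberID, Publisher, Shelf, Title} covers every attribute.
These are minimal and exhaustive — every other superkey contains one of them.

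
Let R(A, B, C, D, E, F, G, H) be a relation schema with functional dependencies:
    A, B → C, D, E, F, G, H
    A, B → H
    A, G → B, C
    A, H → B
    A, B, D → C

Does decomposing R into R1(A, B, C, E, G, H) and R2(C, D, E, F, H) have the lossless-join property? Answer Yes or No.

No

Common attributes: {C, E, H}; their closure is {C, E, H}.
Neither R1 nor R2 is contained in that closure, so the decomposition is lossy.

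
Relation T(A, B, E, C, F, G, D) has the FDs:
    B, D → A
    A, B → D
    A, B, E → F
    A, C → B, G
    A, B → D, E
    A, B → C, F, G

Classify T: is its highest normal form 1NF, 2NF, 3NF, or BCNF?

BCNF

Candidate keys: {A, B}, {A, C}, {B, D}. Prime attributes: {A, B, C, D}.
Every FD has a superkey on the left, so the relation is in BCNF.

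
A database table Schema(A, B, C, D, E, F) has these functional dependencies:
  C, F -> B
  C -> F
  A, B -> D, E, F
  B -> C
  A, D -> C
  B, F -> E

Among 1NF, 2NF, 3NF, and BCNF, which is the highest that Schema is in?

Candidate keys: {A, B}, {A, C}, {A, D}. Prime attributes: {A, B, C, D}.
C, F -> B: {C, F}⁺ = {B, C, E, F}, which is not all of the attributes, so the left side is not a superkey — BCNF is violated.
C -> F determines the non-prime attribute {F} from a non-superkey — 3NF is violated.
The proper key subset {B} of {A, B} determines non-prime {E, F}, so the relation is not even in 2NF.

1NF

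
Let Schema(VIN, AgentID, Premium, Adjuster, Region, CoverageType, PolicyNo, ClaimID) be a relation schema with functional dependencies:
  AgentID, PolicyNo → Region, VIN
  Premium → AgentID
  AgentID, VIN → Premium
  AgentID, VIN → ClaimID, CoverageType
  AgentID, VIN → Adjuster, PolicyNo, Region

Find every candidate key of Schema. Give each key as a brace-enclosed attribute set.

{AgentID, PolicyNo}, {AgentID, VIN}, {PolicyNo, Premium}, {Premium, VIN}

{AgentID, PolicyNo} is a candidate key since {AgentID, PolicyNo}⁺ = {Adjuster, AgentID, ClaimID, CoverageType, PolicyNo, Premium, Region, VIN} covers every attribute.
{AgentID, VIN} is a candidate key since {AgentID, VIN}⁺ = {Adjuster, AgentID, ClaimID, CoverageType, PolicyNo, Premium, Region, VIN} covers every attribute.
{PolicyNo, Premium} is a candidate key since {PolicyNo, Premium}⁺ = {Adjuster, AgentID, ClaimID, CoverageType, PolicyNo, Premium, Region, VIN} covers every attribute.
{Premium, VIN} is a candidate key since {Premium, VIN}⁺ = {Adjuster, AgentID, ClaimID, CoverageType, PolicyNo, Premium, Region, VIN} covers every attribute.
No proper subset of any of these is a key, and no other minimal superkey exists.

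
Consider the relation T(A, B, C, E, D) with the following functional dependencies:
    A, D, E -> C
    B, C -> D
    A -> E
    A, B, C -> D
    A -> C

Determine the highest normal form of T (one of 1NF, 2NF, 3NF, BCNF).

1NF

Candidate key: {A, B}. Prime attributes: {A, B}.
For A, D, E -> C we have {A, D, E}⁺ = {A, C, D, E}; {A, D, E} is not a superkey, so BCNF fails.
Because {C} is non-prime and the left side of A, D, E -> C is not a superkey, the relation is not in 3NF.
{A} is a proper subset of the key {A, B}, and {A}⁺ contains the non-prime attributes {C, E} — a partial dependency, so 2NF is violated.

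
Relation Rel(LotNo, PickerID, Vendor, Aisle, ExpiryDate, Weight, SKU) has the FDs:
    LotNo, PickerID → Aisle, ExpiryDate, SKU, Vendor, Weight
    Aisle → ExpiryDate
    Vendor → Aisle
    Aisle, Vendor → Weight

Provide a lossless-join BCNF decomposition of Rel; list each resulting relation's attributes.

{Aisle, ExpiryDate}; {Aisle, Vendor, Weight}; {LotNo, PickerID, SKU, Vendor}

Candidate key of the original relation: {LotNo, PickerID}.
In {Aisle, ExpiryDate, LotNo, PickerID, SKU, Vendor, Weight}, {Aisle} is not a superkey ({Aisle}⁺ restricted to this set is {Aisle, ExpiryDate}), so split on Aisle → ExpiryDate into {Aisle, ExpiryDate} and {Aisle, LotNo, PickerID, SKU, Vendor, Weight}.
{Aisle, ExpiryDate} has no BCNF violation.
In {Aisle, LotNo, PickerID, SKU, Vendor, Weight}, {Vendor} is not a superkey ({Vendor}⁺ restricted to this set is {Aisle, Vendor, Weight}), so split on Vendor → Aisle, Weight into {Aisle, Vendor, Weight} and {LotNo, PickerID, SKU, Vendor}.
{Aisle, Vendor, Weight} has no BCNF violation.
{LotNo, PickerID, SKU, Vendor} has no BCNF violation.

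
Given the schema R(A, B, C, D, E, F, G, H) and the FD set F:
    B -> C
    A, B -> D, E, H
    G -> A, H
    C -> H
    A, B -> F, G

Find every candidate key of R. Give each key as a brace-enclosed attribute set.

No FD produces {B}, so it must be in every candidate key.
{A, B}⁺ = {A, B, C, D, E, F, G, H} — all of the relation — so {A, B} is a candidate key.
{B, G}⁺ = {A, B, C, D, E, F, G, H} — all of the relation — so {B, G} is a candidate key.
No proper subset of any of these is a key, and no other minimal superkey exists.

{A, B}, {B, G}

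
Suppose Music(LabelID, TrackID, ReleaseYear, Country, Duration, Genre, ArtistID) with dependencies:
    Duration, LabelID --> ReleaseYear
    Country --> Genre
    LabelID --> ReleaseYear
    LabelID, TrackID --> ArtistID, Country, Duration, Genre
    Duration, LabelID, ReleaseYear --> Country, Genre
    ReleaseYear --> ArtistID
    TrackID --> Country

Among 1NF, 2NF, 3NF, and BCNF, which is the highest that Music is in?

Candidate key: {LabelID, TrackID}. Prime attributes: {LabelID, TrackID}.
For Duration, LabelID --> ReleaseYear we have {Duration, LabelID}⁺ = {ArtistID, Country, Duration, Genre, LabelID, ReleaseYear}; {Duration, LabelID} is not a superkey, so BCNF fails.
Duration, LabelID --> ReleaseYear has non-prime {ReleaseYear} on the right and a non-superkey on the left, so 3NF fails.
{LabelID} is a proper subset of the key {LabelID, TrackID}, and {LabelID}⁺ contains the non-prime attributes {ArtistID, ReleaseYear} — a partial dependency, so 2NF is violated.

1NF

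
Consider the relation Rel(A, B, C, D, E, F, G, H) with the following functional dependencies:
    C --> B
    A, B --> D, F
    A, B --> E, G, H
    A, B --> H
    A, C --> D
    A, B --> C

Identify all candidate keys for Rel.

Attributes never on any right-hand side: {A} — every candidate key must contain it.
Closure of {A, B} is {A, B, C, D, E, F, G, H}, the whole schema; {A, B} is a candidate key.
Closure of {A, C} is {A, B, C, D, E, F, G, H}, the whole schema; {A, C} is a candidate key.
These are minimal and exhaustive — every other superkey contains one of them.

{A, B}, {A, C}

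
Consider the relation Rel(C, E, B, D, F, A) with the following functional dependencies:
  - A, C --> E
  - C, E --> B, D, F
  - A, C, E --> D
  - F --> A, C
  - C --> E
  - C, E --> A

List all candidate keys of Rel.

{C}, {F}

{C} is a candidate key since {C}⁺ = {A, B, C, D, E, F} covers every attribute.
{F} is a candidate key since {F}⁺ = {A, B, C, D, E, F} covers every attribute.
These are minimal and exhaustive — every other superkey contains one of them.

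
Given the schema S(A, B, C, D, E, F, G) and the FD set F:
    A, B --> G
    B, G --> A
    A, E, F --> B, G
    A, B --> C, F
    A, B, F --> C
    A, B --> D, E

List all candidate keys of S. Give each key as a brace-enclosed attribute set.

{A, B}, {A, E, F}, {B, G}

{A, B}⁺ = {A, B, C, D, E, F, G}, which is every attribute, so {A, B} is a candidate key.
{B, G}⁺ = {A, B, C, D, E, F, G}, which is every attribute, so {B, G} is a candidate key.
{A, E, F}⁺ = {A, B, C, D, E, F, G}, which is every attribute, so {A, E, F} is a candidate key.
Any other superkey properly contains one of these, so there are no further candidate keys.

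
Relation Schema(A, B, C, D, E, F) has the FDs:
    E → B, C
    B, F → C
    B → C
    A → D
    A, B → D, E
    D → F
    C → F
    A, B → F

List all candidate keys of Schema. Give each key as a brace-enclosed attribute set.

{A} never appears on the right of any FD, so every key must include it.
{A, B}⁺ = {A, B, C, D, E, F}, which is every attribute, so {A, B} is a candidate key.
{A, E}⁺ = {A, B, C, D, E, F}, which is every attribute, so {A, E} is a candidate key.
No proper subset of any of these is a key, and no other minimal superkey exists.

{A, B}, {A, E}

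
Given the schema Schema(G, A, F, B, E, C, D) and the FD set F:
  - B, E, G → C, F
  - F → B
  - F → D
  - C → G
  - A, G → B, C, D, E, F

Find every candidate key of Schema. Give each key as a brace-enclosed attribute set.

{A, C}, {A, G}

Attributes never on any right-hand side: {A} — every candidate key must contain it.
{A, C}⁺ = {A, B, C, D, E, F, G}, which is every attribute, so {A, C} is a candidate key.
{A, G}⁺ = {A, B, C, D, E, F, G}, which is every attribute, so {A, G} is a candidate key.
Any other superkey properly contains one of these, so there are no further candidate keys.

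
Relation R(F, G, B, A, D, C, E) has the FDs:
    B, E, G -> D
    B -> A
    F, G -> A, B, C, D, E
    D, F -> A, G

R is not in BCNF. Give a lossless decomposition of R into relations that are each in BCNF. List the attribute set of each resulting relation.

Candidate keys of the original relation: {D, F}, {F, G}.
Within {A, B, C, D, E, F, G}: {B, E, G}⁺ ∩ {A, B, C, D, E, F, G} = {A, B, D, E, G}, not the whole set, so B, E, G -> A, D violates BCNF; decompose into {A, B, D, E, G} and {B, C, E, F, G}.
Within {A, B, D, E, G}: {B}⁺ ∩ {A, B, D, E, G} = {A, B}, not the whole set, so B -> A violates BCNF; decompose into {A, B} and {B, D, E, G}.
{A, B}: every determinant is a superkey — BCNF.
{B, D, E, G}: every determinant is a superkey — BCNF.
{B, C, E, F, G}: every determinant is a superkey — BCNF.

{A, B}; {B, C, E, F, G}; {B, D, E, G}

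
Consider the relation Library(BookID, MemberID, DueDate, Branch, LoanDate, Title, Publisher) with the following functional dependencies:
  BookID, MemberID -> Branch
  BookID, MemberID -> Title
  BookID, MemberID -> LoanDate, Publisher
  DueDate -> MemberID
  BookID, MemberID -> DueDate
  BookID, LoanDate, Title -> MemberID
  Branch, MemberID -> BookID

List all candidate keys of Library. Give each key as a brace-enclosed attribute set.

{BookID, DueDate} is a candidate key since {BookID, DueDate}⁺ = {BookID, Branch, DueDate, LoanDate, MemberID, Publisher, Title} covers every attribute.
{BookID, MemberID} is a candidate key since {BookID, MemberID}⁺ = {BookID, Branch, DueDate, LoanDate, MemberID, Publisher, Title} covers every attribute.
{Branch, DueDate} is a candidate key since {Branch, DueDate}⁺ = {BookID, Branch, DueDate, LoanDate, MemberID, Publisher, Title} covers every attribute.
{Branch, MemberID} is a candidate key since {Branch, MemberID}⁺ = {BookID, Branch, DueDate, LoanDate, MemberID, Publisher, Title} covers every attribute.
{BookID, LoanDate, Title} is a candidate key since {BookID, LoanDate, Title}⁺ = {BookID, Branch, DueDate, LoanDate, MemberID, Publisher, Title} covers every attribute.
These are minimal and exhaustive — every other superkey contains one of them.

{BookID, DueDate}, {BookID, LoanDate, Title}, {BookID, MemberID}, {Branch, DueDate}, {Branch, MemberID}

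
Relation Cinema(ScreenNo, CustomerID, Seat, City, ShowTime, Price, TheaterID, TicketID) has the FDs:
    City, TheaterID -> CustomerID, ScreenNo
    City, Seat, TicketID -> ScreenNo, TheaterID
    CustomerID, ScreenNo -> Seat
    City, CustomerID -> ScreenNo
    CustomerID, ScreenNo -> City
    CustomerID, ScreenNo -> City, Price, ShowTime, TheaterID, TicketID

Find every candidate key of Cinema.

{City, CustomerID}⁺ = {City, CustomerID, Price, ScreenNo, Seat, ShowTime, TheaterID, TicketID}, which is every attribute, so {City, CustomerID} is a candidate key.
{City, TheaterID}⁺ = {City, CustomerID, Price, ScreenNo, Seat, ShowTime, TheaterID, TicketID}, which is every attribute, so {City, TheaterID} is a candidate key.
{CustomerID, ScreenNo}⁺ = {City, CustomerID, Price, ScreenNo, Seat, ShowTime, TheaterID, TicketID}, which is every attribute, so {CustomerID, ScreenNo} is a candidate key.
{City, Seat, TicketID}⁺ = {City, CustomerID, Price, ScreenNo, Seat, ShowTime, TheaterID, TicketID}, which is every attribute, so {City, Seat, TicketID} is a candidate key.
These are minimal and exhaustive — every other superkey contains one of them.

{City, CustomerID}, {City, Seat, TicketID}, {City, TheaterID}, {CustomerID, ScreenNo}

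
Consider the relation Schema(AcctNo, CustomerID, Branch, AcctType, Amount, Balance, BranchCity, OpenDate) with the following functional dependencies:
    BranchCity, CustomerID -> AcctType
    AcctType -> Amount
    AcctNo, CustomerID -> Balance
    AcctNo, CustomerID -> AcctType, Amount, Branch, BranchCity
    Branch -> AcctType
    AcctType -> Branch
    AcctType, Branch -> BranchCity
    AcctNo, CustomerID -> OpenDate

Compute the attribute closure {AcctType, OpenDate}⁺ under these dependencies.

{AcctType, Amount, Branch, BranchCity, OpenDate}

Start with {AcctType, OpenDate}.
AcctType -> Amount applies; add {Amount} → now {AcctType, Amount, OpenDate}.
AcctType -> Branch applies; add {Branch} → now {AcctType, Amount, Branch, OpenDate}.
AcctType, Branch -> BranchCity applies; add {BranchCity} → now {AcctType, Amount, Branch, BranchCity, OpenDate}.
No further FD applies.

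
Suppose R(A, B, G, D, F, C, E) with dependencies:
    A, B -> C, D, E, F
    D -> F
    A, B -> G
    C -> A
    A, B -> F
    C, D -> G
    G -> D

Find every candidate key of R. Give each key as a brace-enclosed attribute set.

{A, B}, {B, C}

No FD produces {B}, so it must be in every candidate key.
{A, B} is a candidate key since {A, B}⁺ = {A, B, C, D, E, F, G} covers every attribute.
{B, C} is a candidate key since {B, C}⁺ = {A, B, C, D, E, F, G} covers every attribute.
No proper subset of any of these is a key, and no other minimal superkey exists.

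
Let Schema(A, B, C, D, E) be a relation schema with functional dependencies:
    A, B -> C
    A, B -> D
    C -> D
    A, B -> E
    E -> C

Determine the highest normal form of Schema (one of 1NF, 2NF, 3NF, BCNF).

Candidate key: {A, B}. Prime attributes: {A, B}.
C -> D: {C}⁺ = {C, D}, which is not all of the attributes, so the left side is not a superkey — BCNF is violated.
C -> D determines the non-prime attribute {D} from a non-superkey — 3NF is violated.
No non-prime attribute depends on a proper subset of any candidate key, so 2NF holds.

2NF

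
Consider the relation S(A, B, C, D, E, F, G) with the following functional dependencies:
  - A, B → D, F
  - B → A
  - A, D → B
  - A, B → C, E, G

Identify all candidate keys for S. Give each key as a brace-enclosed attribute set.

{A, D}, {B}

{B} is a candidate key since {B}⁺ = {A, B, C, D, E, F, G} covers every attribute.
{A, D} is a candidate key since {A, D}⁺ = {A, B, C, D, E, F, G} covers every attribute.
No proper subset of any of these is a key, and no other minimal superkey exists.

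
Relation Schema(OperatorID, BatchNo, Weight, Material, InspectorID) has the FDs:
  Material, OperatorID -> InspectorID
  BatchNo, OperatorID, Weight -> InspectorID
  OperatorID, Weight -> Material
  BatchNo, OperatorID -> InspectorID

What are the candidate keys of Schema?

Attributes never on any right-hand side: {BatchNo, OperatorID, Weight} — every candidate key must contain all of them.
{BatchNo, OperatorID, Weight}⁺ = {BatchNo, InspectorID, Material, OperatorID, Weight} — all of the relation — so {BatchNo, OperatorID, Weight} is a candidate key.
No other minimal set has full closure, so this is the only candidate key.

{BatchNo, OperatorID, Weight}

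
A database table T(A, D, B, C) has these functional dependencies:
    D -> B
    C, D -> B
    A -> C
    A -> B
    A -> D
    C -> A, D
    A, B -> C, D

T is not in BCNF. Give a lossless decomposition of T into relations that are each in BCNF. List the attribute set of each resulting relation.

{A, C, D}; {B, D}

Candidate keys of the original relation: {A}, {C}.
{A, B, C, D}: {D} determines {B, D} here but is not a superkey — split on D -> B, giving {B, D} and {A, C, D}.
{B, D} is in BCNF.
{A, C, D} is in BCNF.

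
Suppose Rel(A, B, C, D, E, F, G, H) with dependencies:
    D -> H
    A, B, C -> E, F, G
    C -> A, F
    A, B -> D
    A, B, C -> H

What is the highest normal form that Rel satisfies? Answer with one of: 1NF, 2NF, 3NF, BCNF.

Candidate key: {B, C}. Prime attributes: {B, C}.
For D -> H we have {D}⁺ = {D, H}; {D} is not a superkey, so BCNF fails.
D -> H determines the non-prime attribute {H} from a non-superkey — 3NF is violated.
Since {C} ⊂ {B, C} and {C}⁺ ⊇ {A, F} with {A, F} non-prime, there is a partial dependency; 2NF fails.

1NF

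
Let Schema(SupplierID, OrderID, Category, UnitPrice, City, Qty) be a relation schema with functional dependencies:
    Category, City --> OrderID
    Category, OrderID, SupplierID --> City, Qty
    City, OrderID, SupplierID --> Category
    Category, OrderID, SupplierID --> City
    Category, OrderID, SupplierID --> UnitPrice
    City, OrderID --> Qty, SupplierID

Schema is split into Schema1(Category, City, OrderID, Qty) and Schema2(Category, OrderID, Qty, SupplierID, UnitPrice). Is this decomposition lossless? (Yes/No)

No

The shared attributes are {Category, OrderID, Qty} and {Category, OrderID, Qty}⁺ = {Category, OrderID, Qty}.
Neither Schema1 nor Schema2 is contained in that closure, so the decomposition is lossy.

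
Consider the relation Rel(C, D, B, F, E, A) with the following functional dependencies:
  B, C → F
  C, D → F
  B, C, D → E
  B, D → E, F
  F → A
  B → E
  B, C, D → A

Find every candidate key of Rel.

No FD produces {B, C, D}, so they must be in every candidate key.
{B, C, D}⁺ = {A, B, C, D, E, F}, which is every attribute, so {B, C, D} is a candidate key.
Every other attribute set either contains this one or has a smaller closure.

{B, C, D}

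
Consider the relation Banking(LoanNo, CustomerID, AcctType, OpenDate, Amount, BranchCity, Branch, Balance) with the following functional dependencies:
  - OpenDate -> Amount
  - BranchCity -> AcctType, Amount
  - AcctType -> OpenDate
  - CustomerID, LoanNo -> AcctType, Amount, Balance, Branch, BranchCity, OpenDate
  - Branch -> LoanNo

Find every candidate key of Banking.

{CustomerID} never appears on the right of any FD, so every key must include it.
Closure of {Branch, CustomerID} is {AcctType, Amount, Balance, Branch, BranchCity, CustomerID, LoanNo, OpenDate}, the whole schema; {Branch, CustomerID} is a candidate key.
Closure of {CustomerID, LoanNo} is {AcctType, Amount, Balance, Branch, BranchCity, CustomerID, LoanNo, OpenDate}, the whole schema; {CustomerID, LoanNo} is a candidate key.
Any other superkey properly contains one of these, so there are no further candidate keys.

{Branch, CustomerID}, {CustomerID, LoanNo}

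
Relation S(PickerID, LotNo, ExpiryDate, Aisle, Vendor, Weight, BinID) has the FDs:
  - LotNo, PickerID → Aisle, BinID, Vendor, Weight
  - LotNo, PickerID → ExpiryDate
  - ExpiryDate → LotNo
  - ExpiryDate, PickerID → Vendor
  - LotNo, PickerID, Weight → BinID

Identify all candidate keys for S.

{ExpiryDate, PickerID}, {LotNo, PickerID}

No FD produces {PickerID}, so it must be in every candidate key.
{ExpiryDate, PickerID} is a candidate key since {ExpiryDate, PickerID}⁺ = {Aisle, BinID, ExpiryDate, LotNo, PickerID, Vendor, Weight} covers every attribute.
{LotNo, PickerID} is a candidate key since {LotNo, PickerID}⁺ = {Aisle, BinID, ExpiryDate, LotNo, PickerID, Vendor, Weight} covers every attribute.
Any other superkey properly contains one of these, so there are no further candidate keys.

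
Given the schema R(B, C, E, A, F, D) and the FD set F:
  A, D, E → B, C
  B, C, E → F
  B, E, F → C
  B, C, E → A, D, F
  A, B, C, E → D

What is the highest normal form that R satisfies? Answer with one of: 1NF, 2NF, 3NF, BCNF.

Candidate keys: {A, D, E}, {B, C, E}, {B, E, F}. Prime attributes: {A, B, C, D, E, F}.
The left-hand side of every FD is a superkey, so BCNF is satisfied.

BCNF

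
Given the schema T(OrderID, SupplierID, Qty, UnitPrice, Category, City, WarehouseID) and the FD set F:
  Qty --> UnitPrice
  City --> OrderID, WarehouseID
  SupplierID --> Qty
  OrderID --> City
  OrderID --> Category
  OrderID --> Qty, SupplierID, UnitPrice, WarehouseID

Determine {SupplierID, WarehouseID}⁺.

{Qty, SupplierID, UnitPrice, WarehouseID}

Start with {SupplierID, WarehouseID}.
SupplierID --> Qty applies; add {Qty} → now {Qty, SupplierID, WarehouseID}.
Qty --> UnitPrice applies; add {UnitPrice} → now {Qty, SupplierID, UnitPrice, WarehouseID}.
No further FD applies.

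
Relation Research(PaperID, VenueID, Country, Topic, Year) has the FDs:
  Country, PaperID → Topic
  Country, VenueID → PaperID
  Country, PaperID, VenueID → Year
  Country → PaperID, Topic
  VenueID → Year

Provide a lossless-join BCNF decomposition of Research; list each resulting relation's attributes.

Candidate key of the original relation: {Country, VenueID}.
In {Country, PaperID, Topic, VenueID, Year}, {Country, PaperID} is not a superkey ({Country, PaperID}⁺ restricted to this set is {Country, PaperID, Topic}), so split on Country, PaperID → Topic into {Country, PaperID, Topic} and {Country, PaperID, VenueID, Year}.
{Country, PaperID, Topic}: every determinant is a superkey — BCNF.
In {Country, PaperID, VenueID, Year}, {Country} is not a superkey ({Country}⁺ restricted to this set is {Country, PaperID}), so split on Country → PaperID into {Country, PaperID} and {Country, VenueID, Year}.
{Country, PaperID}: every determinant is a superkey — BCNF.
In {Country, VenueID, Year}, {VenueID} is not a superkey ({VenueID}⁺ restricted to this set is {VenueID, Year}), so split on VenueID → Year into {VenueID, Year} and {Country, VenueID}.
{VenueID, Year}: every determinant is a superkey — BCNF.
{Country, VenueID}: every determinant is a superkey — BCNF.

{Country, PaperID, Topic}; {Country, VenueID}; {VenueID, Year}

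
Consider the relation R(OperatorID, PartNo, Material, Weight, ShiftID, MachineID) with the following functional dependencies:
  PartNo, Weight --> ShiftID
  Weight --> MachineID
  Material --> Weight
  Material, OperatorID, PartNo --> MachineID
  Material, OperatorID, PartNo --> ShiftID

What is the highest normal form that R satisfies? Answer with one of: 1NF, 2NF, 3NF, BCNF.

Candidate key: {Material, OperatorID, PartNo}. Prime attributes: {Material, OperatorID, PartNo}.
PartNo, Weight --> ShiftID: {PartNo, Weight}⁺ = {MachineID, PartNo, ShiftID, Weight}, which is not all of the attributes, so the left side is not a superkey — BCNF is violated.
PartNo, Weight --> ShiftID determines the non-prime attribute {ShiftID} from a non-superkey — 3NF is violated.
Since {Material} ⊂ {Material, OperatorID, PartNo} and {Material}⁺ ⊇ {MachineID, Weight} with {MachineID, Weight} non-prime, there is a partial dependency; 2NF fails.

1NF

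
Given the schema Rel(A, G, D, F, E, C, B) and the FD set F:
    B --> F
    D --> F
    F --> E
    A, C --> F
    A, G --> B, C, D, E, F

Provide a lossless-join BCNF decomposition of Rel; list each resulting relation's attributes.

{A, B, C, D, G}; {B, F}; {E, F}

Candidate key of the original relation: {A, G}.
Within {A, B, C, D, E, F, G}: {B}⁺ ∩ {A, B, C, D, E, F, G} = {B, E, F}, not the whole set, so B --> E, F violates BCNF; decompose into {B, E, F} and {A, B, C, D, G}.
Within {B, E, F}: {F}⁺ ∩ {B, E, F} = {E, F}, not the whole set, so F --> E violates BCNF; decompose into {E, F} and {B, F}.
{E, F} is in BCNF.
{B, F} is in BCNF.
{A, B, C, D, G} is in BCNF.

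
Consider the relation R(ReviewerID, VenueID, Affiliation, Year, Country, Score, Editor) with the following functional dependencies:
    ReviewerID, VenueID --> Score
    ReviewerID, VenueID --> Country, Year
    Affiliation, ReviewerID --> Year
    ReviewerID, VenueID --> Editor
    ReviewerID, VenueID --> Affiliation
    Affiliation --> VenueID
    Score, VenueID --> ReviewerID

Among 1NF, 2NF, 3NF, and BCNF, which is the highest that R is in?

Candidate keys: {Affiliation, ReviewerID}, {Affiliation, Score}, {ReviewerID, VenueID}, {Score, VenueID}. Prime attributes: {Affiliation, ReviewerID, Score, VenueID}.
Affiliation --> VenueID: {Affiliation}⁺ = {Affiliation, VenueID}, which is not all of the attributes, so the left side is not a superkey — BCNF is violated.
But every attribute on its right side ({VenueID}) is prime, and the same holds for every other non-superkey FD, so 3NF still holds.

3NF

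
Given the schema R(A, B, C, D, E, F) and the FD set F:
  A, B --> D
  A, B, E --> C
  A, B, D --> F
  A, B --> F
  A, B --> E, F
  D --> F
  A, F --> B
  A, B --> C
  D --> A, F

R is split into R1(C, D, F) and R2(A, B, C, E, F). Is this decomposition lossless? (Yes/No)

No

Common attributes: {C, F}; their closure is {C, F}.
R1 ⊄ {C, F} and R2 ⊄ {C, F}, so the split is lossy.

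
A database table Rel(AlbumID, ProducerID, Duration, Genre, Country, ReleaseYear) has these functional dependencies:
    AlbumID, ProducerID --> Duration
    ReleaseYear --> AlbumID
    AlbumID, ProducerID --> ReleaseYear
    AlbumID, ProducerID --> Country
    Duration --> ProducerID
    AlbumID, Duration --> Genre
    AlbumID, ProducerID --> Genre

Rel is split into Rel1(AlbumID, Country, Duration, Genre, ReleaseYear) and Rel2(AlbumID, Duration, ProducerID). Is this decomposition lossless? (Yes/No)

Yes

Common attributes: {AlbumID, Duration}; their closure is {AlbumID, Country, Duration, Genre, ProducerID, ReleaseYear}.
This includes all of Rel1, so the common attributes are a superkey of Rel1 — the join is lossless.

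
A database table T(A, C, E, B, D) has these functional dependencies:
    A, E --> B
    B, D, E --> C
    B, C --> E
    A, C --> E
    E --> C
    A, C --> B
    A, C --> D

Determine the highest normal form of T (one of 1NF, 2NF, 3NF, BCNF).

Candidate keys: {A, C}, {A, E}. Prime attributes: {A, C, E}.
For B, D, E --> C we have {B, D, E}⁺ = {B, C, D, E}; {B, D, E} is not a superkey, so BCNF fails.
Since {C} ⊆ prime attributes and every other non-superkey FD also has a prime right side, the schema is in 3NF.

3NF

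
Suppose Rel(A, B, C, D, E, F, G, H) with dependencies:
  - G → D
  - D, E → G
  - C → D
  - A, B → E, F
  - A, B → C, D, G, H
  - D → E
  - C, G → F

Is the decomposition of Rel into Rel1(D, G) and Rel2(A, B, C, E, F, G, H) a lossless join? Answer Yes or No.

Yes

Common attributes: {G}; their closure is {D, E, G}.
This includes all of Rel1, so the common attributes are a superkey of Rel1 — the join is lossless.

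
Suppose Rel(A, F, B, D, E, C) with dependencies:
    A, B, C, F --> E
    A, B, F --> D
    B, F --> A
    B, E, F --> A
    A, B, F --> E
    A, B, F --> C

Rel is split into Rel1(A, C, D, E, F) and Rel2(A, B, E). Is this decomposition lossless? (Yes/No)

Common attributes: {A, E}; their closure is {A, E}.
Rel1 ⊄ {A, E} and Rel2 ⊄ {A, E}, so the split is lossy.

No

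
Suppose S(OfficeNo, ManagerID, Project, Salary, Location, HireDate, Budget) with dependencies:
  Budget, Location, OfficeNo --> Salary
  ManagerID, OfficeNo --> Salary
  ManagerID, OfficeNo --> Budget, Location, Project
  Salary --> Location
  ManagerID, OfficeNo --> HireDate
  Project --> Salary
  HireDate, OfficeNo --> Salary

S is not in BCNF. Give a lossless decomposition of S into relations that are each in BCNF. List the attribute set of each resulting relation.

Candidate key of the original relation: {ManagerID, OfficeNo}.
Within {Budget, HireDate, Location, ManagerID, OfficeNo, Project, Salary}: {Budget, Location, OfficeNo}⁺ ∩ {Budget, HireDate, Location, ManagerID, OfficeNo, Project, Salary} = {Budget, Location, OfficeNo, Salary}, not the whole set, so Budget, Location, OfficeNo --> Salary violates BCNF; decompose into {Budget, Location, OfficeNo, Salary} and {Budget, HireDate, Location, ManagerID, OfficeNo, Project}.
Within {Budget, Location, OfficeNo, Salary}: {Salary}⁺ ∩ {Budget, Location, OfficeNo, Salary} = {Location, Salary}, not the whole set, so Salary --> Location violates BCNF; decompose into {Location, Salary} and {Budget, OfficeNo, Salary}.
{Location, Salary}: every determinant is a superkey — BCNF.
{Budget, OfficeNo, Salary}: every determinant is a superkey — BCNF.
Within {Budget, HireDate, Location, ManagerID, OfficeNo, Project}: {Project}⁺ ∩ {Budget, HireDate, Location, ManagerID, OfficeNo, Project} = {Location, Project}, not the whole set, so Project --> Location violates BCNF; decompose into {Location, Project} and {Budget, HireDate, ManagerID, OfficeNo, Project}.
{Location, Project}: every determinant is a superkey — BCNF.
{Budget, HireDate, ManagerID, OfficeNo, Project}: every determinant is a superkey — BCNF.

{Budget, HireDate, ManagerID, OfficeNo, Project}; {Budget, OfficeNo, Salary}; {Location, Project}; {Location, Salary}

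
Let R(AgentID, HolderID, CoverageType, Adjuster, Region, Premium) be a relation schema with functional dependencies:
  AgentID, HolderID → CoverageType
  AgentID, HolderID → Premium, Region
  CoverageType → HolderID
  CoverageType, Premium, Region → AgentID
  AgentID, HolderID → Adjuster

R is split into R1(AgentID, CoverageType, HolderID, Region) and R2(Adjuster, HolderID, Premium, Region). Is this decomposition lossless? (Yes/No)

No

The shared attributes are {HolderID, Region} and {HolderID, Region}⁺ = {HolderID, Region}.
R1 ⊄ {HolderID, Region} and R2 ⊄ {HolderID, Region}, so the split is lossy.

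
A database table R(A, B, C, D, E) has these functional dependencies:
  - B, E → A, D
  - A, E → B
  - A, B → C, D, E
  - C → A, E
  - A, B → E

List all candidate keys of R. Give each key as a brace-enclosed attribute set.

{A, B}, {A, E}, {B, E}, {C}

Closure of {C} is {A, B, C, D, E}, the whole schema; {C} is a candidate key.
Closure of {A, B} is {A, B, C, D, E}, the whole schema; {A, B} is a candidate key.
Closure of {A, E} is {A, B, C, D, E}, the whole schema; {A, E} is a candidate key.
Closure of {B, E} is {A, B, C, D, E}, the whole schema; {B, E} is a candidate key.
Any other superkey properly contains one of these, so there are no further candidate keys.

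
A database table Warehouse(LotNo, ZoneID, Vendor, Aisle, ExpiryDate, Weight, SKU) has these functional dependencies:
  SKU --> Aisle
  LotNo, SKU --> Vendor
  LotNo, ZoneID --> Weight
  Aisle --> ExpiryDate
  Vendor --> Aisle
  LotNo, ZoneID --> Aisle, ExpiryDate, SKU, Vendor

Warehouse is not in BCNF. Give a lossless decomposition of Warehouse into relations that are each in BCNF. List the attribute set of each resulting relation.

{Aisle, ExpiryDate}; {Aisle, SKU}; {LotNo, SKU, Vendor}; {LotNo, SKU, Weight, ZoneID}

Candidate key of the original relation: {LotNo, ZoneID}.
In {Aisle, ExpiryDate, LotNo, SKU, Vendor, Weight, ZoneID}, {SKU} is not a superkey ({SKU}⁺ restricted to this set is {Aisle, ExpiryDate, SKU}), so split on SKU --> Aisle, ExpiryDate into {Aisle, ExpiryDate, SKU} and {LotNo, SKU, Vendor, Weight, ZoneID}.
In {Aisle, ExpiryDate, SKU}, {Aisle} is not a superkey ({Aisle}⁺ restricted to this set is {Aisle, ExpiryDate}), so split on Aisle --> ExpiryDate into {Aisle, ExpiryDate} and {Aisle, SKU}.
{Aisle, ExpiryDate} is in BCNF.
{Aisle, SKU} is in BCNF.
In {LotNo, SKU, Vendor, Weight, ZoneID}, {LotNo, SKU} is not a superkey ({LotNo, SKU}⁺ restricted to this set is {LotNo, SKU, Vendor}), so split on LotNo, SKU --> Vendor into {LotNo, SKU, Vendor} and {LotNo, SKU, Weight, ZoneID}.
{LotNo, SKU, Vendor} is in BCNF.
{LotNo, SKU, Weight, ZoneID} is in BCNF.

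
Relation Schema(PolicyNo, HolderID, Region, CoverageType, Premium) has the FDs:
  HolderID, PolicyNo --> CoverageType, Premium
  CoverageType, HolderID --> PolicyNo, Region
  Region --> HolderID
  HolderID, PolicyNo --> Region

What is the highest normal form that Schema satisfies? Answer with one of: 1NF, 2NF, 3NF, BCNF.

Candidate keys: {CoverageType, HolderID}, {CoverageType, Region}, {HolderID, PolicyNo}, {PolicyNo, Region}. Prime attributes: {CoverageType, HolderID, PolicyNo, Region}.
Region --> HolderID breaks BCNF: {Region}⁺ = {HolderID, Region}, so {Region} is not a superkey.
But every attribute on its right side ({HolderID}) is prime, and the same holds for every other non-superkey FD, so 3NF still holds.

3NF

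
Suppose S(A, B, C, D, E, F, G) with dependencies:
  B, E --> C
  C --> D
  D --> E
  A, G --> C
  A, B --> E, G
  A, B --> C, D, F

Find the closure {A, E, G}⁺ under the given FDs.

Start with {A, E, G}.
A, G --> C applies; add {C} → now {A, C, E, G}.
C --> D applies; add {D} → now {A, C, D, E, G}.
No further FD applies.

{A, C, D, E, G}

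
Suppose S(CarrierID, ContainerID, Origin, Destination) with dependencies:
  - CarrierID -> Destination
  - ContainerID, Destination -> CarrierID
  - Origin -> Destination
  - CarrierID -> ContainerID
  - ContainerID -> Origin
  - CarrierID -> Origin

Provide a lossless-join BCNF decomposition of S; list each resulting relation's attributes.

{CarrierID, ContainerID, Origin}; {Destination, Origin}

Candidate keys of the original relation: {CarrierID}, {ContainerID}.
Within {CarrierID, ContainerID, Destination, Origin}: {Origin}⁺ ∩ {CarrierID, ContainerID, Destination, Origin} = {Destination, Origin}, not the whole set, so Origin -> Destination violates BCNF; decompose into {Destination, Origin} and {CarrierID, ContainerID, Origin}.
{Destination, Origin}: every determinant is a superkey — BCNF.
{CarrierID, ContainerID, Origin}: every determinant is a superkey — BCNF.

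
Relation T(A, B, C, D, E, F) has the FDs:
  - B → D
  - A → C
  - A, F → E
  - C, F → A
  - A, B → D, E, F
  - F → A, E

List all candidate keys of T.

{B} never appears on the right of any FD, so every key must include it.
{A, B}⁺ = {A, B, C, D, E, F} — all of the relation — so {A, B} is a candidate key.
{B, F}⁺ = {A, B, C, D, E, F} — all of the relation — so {B, F} is a candidate key.
No proper subset of any of these is a key, and no other minimal superkey exists.

{A, B}, {B, F}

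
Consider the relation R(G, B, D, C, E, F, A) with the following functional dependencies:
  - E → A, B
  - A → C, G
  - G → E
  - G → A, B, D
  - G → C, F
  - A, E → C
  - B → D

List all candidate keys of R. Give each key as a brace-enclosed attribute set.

{A}, {E}, {G}

Closure of {A} is {A, B, C, D, E, F, G}, the whole schema; {A} is a candidate key.
Closure of {E} is {A, B, C, D, E, F, G}, the whole schema; {E} is a candidate key.
Closure of {G} is {A, B, C, D, E, F, G}, the whole schema; {G} is a candidate key.
No proper subset of any of these is a key, and no other minimal superkey exists.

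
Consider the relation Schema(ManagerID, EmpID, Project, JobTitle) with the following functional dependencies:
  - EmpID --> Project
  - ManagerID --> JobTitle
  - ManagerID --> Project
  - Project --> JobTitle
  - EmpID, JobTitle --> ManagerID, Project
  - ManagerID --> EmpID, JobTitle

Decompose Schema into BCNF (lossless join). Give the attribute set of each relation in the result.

{EmpID, ManagerID, Project}; {JobTitle, Project}

Candidate keys of the original relation: {EmpID}, {ManagerID}.
{EmpID, JobTitle, ManagerID, Project}: {Project} determines {JobTitle, Project} here but is not a superkey — split on Project --> JobTitle, giving {JobTitle, Project} and {EmpID, ManagerID, Project}.
{JobTitle, Project} is in BCNF.
{EmpID, ManagerID, Project} is in BCNF.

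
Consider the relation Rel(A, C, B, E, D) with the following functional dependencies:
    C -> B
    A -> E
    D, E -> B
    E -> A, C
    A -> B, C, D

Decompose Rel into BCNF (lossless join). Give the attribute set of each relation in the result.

{A, C, D, E}; {B, C}

Candidate keys of the original relation: {A}, {E}.
{A, B, C, D, E}: {C} determines {B, C} here but is not a superkey — split on C -> B, giving {B, C} and {A, C, D, E}.
{B, C}: every determinant is a superkey — BCNF.
{A, C, D, E}: every determinant is a superkey — BCNF.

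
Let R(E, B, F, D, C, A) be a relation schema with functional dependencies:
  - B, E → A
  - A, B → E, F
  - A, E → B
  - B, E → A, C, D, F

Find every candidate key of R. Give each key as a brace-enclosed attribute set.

{A, B}, {A, E}, {B, E}

Closure of {A, B} is {A, B, C, D, E, F}, the whole schema; {A, B} is a candidate key.
Closure of {A, E} is {A, B, C, D, E, F}, the whole schema; {A, E} is a candidate key.
Closure of {B, E} is {A, B, C, D, E, F}, the whole schema; {B, E} is a candidate key.
Any other superkey properly contains one of these, so there are no further candidate keys.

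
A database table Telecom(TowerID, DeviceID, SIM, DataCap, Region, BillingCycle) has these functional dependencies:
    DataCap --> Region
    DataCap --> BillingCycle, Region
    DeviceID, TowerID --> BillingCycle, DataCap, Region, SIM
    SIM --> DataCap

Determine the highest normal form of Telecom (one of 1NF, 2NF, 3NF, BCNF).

Candidate key: {DeviceID, TowerID}. Prime attributes: {DeviceID, TowerID}.
DataCap --> Region breaks BCNF: {DataCap}⁺ = {BillingCycle, DataCap, Region}, so {DataCap} is not a superkey.
DataCap --> Region determines the non-prime attribute {Region} from a non-superkey — 3NF is violated.
Checking every proper subset of each key, none determines a non-prime attribute — 2NF is satisfied.

2NF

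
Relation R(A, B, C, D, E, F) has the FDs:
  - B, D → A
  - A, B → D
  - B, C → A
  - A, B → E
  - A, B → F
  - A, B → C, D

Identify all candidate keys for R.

{A, B}, {B, C}, {B, D}

No FD produces {B}, so it must be in every candidate key.
{A, B} is a candidate key since {A, B}⁺ = {A, B, C, D, E, F} covers every attribute.
{B, C} is a candidate key since {B, C}⁺ = {A, B, C, D, E, F} covers every attribute.
{B, D} is a candidate key since {B, D}⁺ = {A, B, C, D, E, F} covers every attribute.
These are minimal and exhaustive — every other superkey contains one of them.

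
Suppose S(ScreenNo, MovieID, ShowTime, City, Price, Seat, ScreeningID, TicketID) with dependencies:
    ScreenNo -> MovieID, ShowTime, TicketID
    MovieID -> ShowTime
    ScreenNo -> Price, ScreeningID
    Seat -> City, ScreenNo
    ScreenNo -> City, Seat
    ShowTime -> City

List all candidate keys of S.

{ScreenNo}⁺ = {City, MovieID, Price, ScreenNo, ScreeningID, Seat, ShowTime, TicketID}, which is every attribute, so {ScreenNo} is a candidate key.
{Seat}⁺ = {City, MovieID, Price, ScreenNo, ScreeningID, Seat, ShowTime, TicketID}, which is every attribute, so {Seat} is a candidate key.
Any other superkey properly contains one of these, so there are no further candidate keys.

{ScreenNo}, {Seat}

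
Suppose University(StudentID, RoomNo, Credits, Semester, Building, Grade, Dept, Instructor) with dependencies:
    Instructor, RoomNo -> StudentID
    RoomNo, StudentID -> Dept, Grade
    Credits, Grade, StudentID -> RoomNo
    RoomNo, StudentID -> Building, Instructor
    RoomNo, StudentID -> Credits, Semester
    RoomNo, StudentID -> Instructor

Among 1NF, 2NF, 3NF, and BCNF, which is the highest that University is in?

BCNF

Candidate keys: {Credits, Grade, StudentID}, {Instructor, RoomNo}, {RoomNo, StudentID}. Prime attributes: {Credits, Grade, Instructor, RoomNo, StudentID}.
Each dependency's left side is a superkey — BCNF holds.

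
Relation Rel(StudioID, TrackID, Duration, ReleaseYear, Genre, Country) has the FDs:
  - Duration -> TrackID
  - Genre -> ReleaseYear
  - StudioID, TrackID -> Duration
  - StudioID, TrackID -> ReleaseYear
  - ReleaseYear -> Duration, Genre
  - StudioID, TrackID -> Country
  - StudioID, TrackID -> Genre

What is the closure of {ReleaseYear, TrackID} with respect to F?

{Duration, Genre, ReleaseYear, TrackID}

Start with {ReleaseYear, TrackID}.
ReleaseYear -> Duration, Genre applies; add {Duration, Genre} → now {Duration, Genre, ReleaseYear, TrackID}.
No further FD applies.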